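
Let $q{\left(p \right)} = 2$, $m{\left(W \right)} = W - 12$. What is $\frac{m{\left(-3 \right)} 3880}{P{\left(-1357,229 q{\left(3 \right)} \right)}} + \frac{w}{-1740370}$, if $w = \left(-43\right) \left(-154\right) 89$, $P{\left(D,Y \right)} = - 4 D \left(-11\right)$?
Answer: $\frac{8262518317}{12989251495} \approx 0.6361$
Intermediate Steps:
$m{\left(W \right)} = -12 + W$
$P{\left(D,Y \right)} = 44 D$
$w = 589358$ ($w = 6622 \cdot 89 = 589358$)
$\frac{m{\left(-3 \right)} 3880}{P{\left(-1357,229 q{\left(3 \right)} \right)}} + \frac{w}{-1740370} = \frac{\left(-12 - 3\right) 3880}{44 \left(-1357\right)} + \frac{589358}{-1740370} = \frac{\left(-15\right) 3880}{-59708} + 589358 \left(- \frac{1}{1740370}\right) = \left(-58200\right) \left(- \frac{1}{59708}\right) - \frac{294679}{870185} = \frac{14550}{14927} - \frac{294679}{870185} = \frac{8262518317}{12989251495}$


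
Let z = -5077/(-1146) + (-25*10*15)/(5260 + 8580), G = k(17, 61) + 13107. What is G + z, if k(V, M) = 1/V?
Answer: 176759463193/13481544 ≈ 13111.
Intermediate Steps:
G = 222820/17 (G = 1/17 + 13107 = 222820/17 ≈ 13107.)
z = 3298409/793032 (z = -5077*(-1/1146) - 250*15/13840 = 5077/1146 - 3750*1/13840 = 5077/1146 - 375/1384 = 3298409/793032 ≈ 4.1592)
G + z = 222820/17 + 3298409/793032 = 176759463193/13481544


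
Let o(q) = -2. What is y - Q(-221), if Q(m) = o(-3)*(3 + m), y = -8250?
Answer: -8686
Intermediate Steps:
Q(m) = -6 - 2*m (Q(m) = -2*(3 + m) = -6 - 2*m)
y - Q(-221) = -8250 - (-6 - 2*(-221)) = -8250 - (-6 + 442) = -8250 - 1*436 = -8250 - 436 = -8686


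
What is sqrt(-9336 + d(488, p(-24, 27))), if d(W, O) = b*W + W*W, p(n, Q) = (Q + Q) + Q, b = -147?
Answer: 4*sqrt(9817) ≈ 396.32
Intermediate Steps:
p(n, Q) = 3*Q (p(n, Q) = 2*Q + Q = 3*Q)
d(W, O) = W**2 - 147*W (d(W, O) = -147*W + W*W = -147*W + W**2 = W**2 - 147*W)
sqrt(-9336 + d(488, p(-24, 27))) = sqrt(-9336 + 488*(-147 + 488)) = sqrt(-9336 + 488*341) = sqrt(-9336 + 166408) = sqrt(157072) = 4*sqrt(9817)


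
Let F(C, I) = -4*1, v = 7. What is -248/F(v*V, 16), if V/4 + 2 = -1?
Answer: 62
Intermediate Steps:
V = -12 (V = -8 + 4*(-1) = -8 - 4 = -12)
F(C, I) = -4
-248/F(v*V, 16) = -248/(-4) = -248*(-¼) = 62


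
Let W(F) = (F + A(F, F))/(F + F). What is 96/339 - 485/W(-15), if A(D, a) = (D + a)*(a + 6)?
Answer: 110154/1921 ≈ 57.342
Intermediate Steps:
A(D, a) = (6 + a)*(D + a) (A(D, a) = (D + a)*(6 + a) = (6 + a)*(D + a))
W(F) = (2*F² + 13*F)/(2*F) (W(F) = (F + (F² + 6*F + 6*F + F*F))/(F + F) = (F + (F² + 6*F + 6*F + F²))/((2*F)) = (F + (2*F² + 12*F))*(1/(2*F)) = (2*F² + 13*F)*(1/(2*F)) = (2*F² + 13*F)/(2*F))
96/339 - 485/W(-15) = 96/339 - 485/(13/2 - 15) = 96*(1/339) - 485/(-17/2) = 32/113 - 485*(-2/17) = 32/113 + 970/17 = 110154/1921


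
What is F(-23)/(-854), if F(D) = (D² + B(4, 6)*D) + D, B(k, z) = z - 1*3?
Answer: -437/854 ≈ -0.51171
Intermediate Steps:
B(k, z) = -3 + z (B(k, z) = z - 3 = -3 + z)
F(D) = D² + 4*D (F(D) = (D² + (-3 + 6)*D) + D = (D² + 3*D) + D = D² + 4*D)
F(-23)/(-854) = -23*(4 - 23)/(-854) = -23*(-19)*(-1/854) = 437*(-1/854) = -437/854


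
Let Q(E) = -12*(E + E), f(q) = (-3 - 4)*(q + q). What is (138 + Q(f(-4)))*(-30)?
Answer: 36180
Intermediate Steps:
f(q) = -14*q
Q(E) = -24*E
(138 + Q(f(-4)))*(-30) = (138 - (-336)*(-4))*(-30) = (138 - 24*56)*(-30) = (138 - 1344)*(-30) = -1206*(-30) = 36180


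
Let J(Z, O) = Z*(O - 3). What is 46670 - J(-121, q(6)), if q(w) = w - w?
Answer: 46307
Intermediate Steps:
q(w) = 0
J(Z, O) = Z*(-3 + O)
46670 - J(-121, q(6)) = 46670 - (-121)*(-3 + 0) = 46670 - (-121)*(-3) = 46670 - 1*363 = 46670 - 363 = 46307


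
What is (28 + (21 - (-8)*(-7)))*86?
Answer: -602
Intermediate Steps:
(28 + (21 - (-8)*(-7)))*86 = (28 + (21 - 1*56))*86 = (28 + (21 - 56))*86 = (28 - 35)*86 = -7*86 = -602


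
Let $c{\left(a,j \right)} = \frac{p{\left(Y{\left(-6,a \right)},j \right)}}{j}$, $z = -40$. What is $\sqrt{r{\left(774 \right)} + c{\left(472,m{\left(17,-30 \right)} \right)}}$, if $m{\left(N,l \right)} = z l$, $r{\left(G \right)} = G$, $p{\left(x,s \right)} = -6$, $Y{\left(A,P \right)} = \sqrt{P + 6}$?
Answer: $\frac{\sqrt{309598}}{20} \approx 27.821$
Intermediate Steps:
$Y{\left(A,P \right)} = \sqrt{6 + P}$
$m{\left(N,l \right)} = - 40 l$
$c{\left(a,j \right)} = - \frac{6}{j}$
$\sqrt{r{\left(774 \right)} + c{\left(472,m{\left(17,-30 \right)} \right)}} = \sqrt{774 - \frac{6}{\left(-40\right) \left(-30\right)}} = \sqrt{774 - \frac{6}{1200}} = \sqrt{774 - \frac{1}{200}} = \sqrt{\frac{154799}{200}} = \frac{\sqrt{309598}}{20}$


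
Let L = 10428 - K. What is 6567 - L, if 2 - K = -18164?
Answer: 14305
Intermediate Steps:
K = 18166 (K = 2 - 1*(-18164) = 2 + 18164 = 18166)
L = -7738 (L = 10428 - 1*18166 = 10428 - 18166 = -7738)
6567 - L = 6567 - 1*(-7738) = 6567 + 7738 = 14305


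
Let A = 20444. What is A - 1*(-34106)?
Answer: 54550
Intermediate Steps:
A - 1*(-34106) = 20444 - 1*(-34106) = 20444 + 34106 = 54550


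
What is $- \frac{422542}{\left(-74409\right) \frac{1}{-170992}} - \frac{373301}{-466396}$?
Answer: $- \frac{33697690313928835}{34704059964} \approx -9.71 \cdot 10^{5}$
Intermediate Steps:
$- \frac{422542}{\left(-74409\right) \frac{1}{-170992}} - \frac{373301}{-466396} = - \frac{422542}{\left(-74409\right) \left(- \frac{1}{170992}\right)} - - \frac{373301}{466396} = - \frac{422542}{\frac{74409}{170992}} + \frac{373301}{466396} = \left(-422542\right) \frac{170992}{74409} + \frac{373301}{466396} = - \frac{72251301664}{74409} + \frac{373301}{466396} = - \frac{33697690313928835}{34704059964}$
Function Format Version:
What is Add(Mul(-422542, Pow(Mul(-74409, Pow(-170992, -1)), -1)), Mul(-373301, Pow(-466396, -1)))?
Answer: Rational(-33697690313928835, 34704059964) ≈ -9.7100e+5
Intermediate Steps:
Add(Mul(-422542, Pow(Mul(-74409, Pow(-170992, -1)), -1)), Mul(-373301, Pow(-466396, -1))) = Add(Mul(-422542, Pow(Mul(-74409, Rational(-1, 170992)), -1)), Mul(-373301, Rational(-1, 466396))) = Add(Mul(-422542, Pow(Rational(74409, 170992), -1)), Rational(373301, 466396)) = Add(Mul(-422542, Rational(170992, 74409)), Rational(373301, 466396)) = Add(Rational(-72251301664, 74409), Rational(373301, 466396)) = Rational(-33697690313928835, 34704059964)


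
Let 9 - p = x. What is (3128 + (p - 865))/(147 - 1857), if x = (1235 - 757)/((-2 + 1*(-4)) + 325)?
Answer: -24143/18183 ≈ -1.3278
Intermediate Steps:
x = 478/319 (x = 478/((-2 - 4) + 325) = 478/(-6 + 325) = 478/319 ≈ 1.4984)
p = 2393/319 (p = 9 - 1*478/319 = 9 - 478/319 = 2393/319 ≈ 7.5016)
(3128 + (p - 865))/(147 - 1857) = (3128 + (2393/319 - 865))/(147 - 1857) = (3128 - 273542/319)/(-1710) = (724290/319)*(-1/1710) = -24143/18183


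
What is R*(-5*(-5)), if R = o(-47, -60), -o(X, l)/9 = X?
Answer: 10575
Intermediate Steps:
o(X, l) = -9*X
R = 423 (R = -9*(-47) = 423)
R*(-5*(-5)) = 423*(-5*(-5)) = 423*25 = 10575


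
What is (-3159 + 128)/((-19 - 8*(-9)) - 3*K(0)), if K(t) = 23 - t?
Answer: 3031/16 ≈ 189.44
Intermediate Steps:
(-3159 + 128)/((-19 - 8*(-9)) - 3*K(0)) = (-3159 + 128)/((-19 - 8*(-9)) - 3*(23 - 1*0)) = -3031/((-19 + 72) - 3*(23 + 0)) = -3031/(53 - 3*23) = -3031/(53 - 69) = -3031/(-16) = -3031*(-1/16) = 3031/16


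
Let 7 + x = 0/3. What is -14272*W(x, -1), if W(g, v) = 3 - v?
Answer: -57088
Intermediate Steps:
x = -7 (x = -7 + 0/3 = -7 + 0*(1/3) = -7 + 0 = -7)
-14272*W(x, -1) = -14272*(3 - 1*(-1)) = -14272*(3 + 1) = -14272*4 = -57088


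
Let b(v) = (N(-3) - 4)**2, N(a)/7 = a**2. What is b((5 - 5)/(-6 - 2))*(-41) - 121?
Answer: -142842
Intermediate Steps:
N(a) = 7*a**2
b(v) = 3481 (b(v) = (7*(-3)**2 - 4)**2 = (7*9 - 4)**2 = (63 - 4)**2 = 59**2 = 3481)
b((5 - 5)/(-6 - 2))*(-41) - 121 = 3481*(-41) - 121 = -142721 - 121 = -142842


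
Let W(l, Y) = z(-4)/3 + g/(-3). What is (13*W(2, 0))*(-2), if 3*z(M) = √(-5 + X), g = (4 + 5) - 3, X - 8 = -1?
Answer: 52 - 26*√2/9 ≈ 47.914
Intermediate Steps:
X = 7 (X = 8 - 1 = 7)
g = 6 (g = 9 - 3 = 6)
z(M) = √2/3 (z(M) = √(-5 + 7)/3 = √2/3)
W(l, Y) = -2 + √2/9 (W(l, Y) = (√2/3)/3 + 6/(-3) = (√2/3)*(⅓) + 6*(-⅓) = √2/9 - 2 = -2 + √2/9)
(13*W(2, 0))*(-2) = (13*(-2 + √2/9))*(-2) = (-26 + 13*√2/9)*(-2) = 52 - 26*√2/9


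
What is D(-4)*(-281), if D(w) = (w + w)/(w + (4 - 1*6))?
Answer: -1124/3 ≈ -374.67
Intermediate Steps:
D(w) = 2*w/(-2 + w) (D(w) = (2*w)/(w + (4 - 6)) = (2*w)/(w - 2) = (2*w)/(-2 + w) = 2*w/(-2 + w))
D(-4)*(-281) = (2*(-4)/(-2 - 4))*(-281) = (2*(-4)/(-6))*(-281) = (2*(-4)*(-⅙))*(-281) = (4/3)*(-281) = -1124/3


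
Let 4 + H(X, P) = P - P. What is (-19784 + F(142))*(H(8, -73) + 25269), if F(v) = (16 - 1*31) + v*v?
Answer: 9221725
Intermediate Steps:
H(X, P) = -4 (H(X, P) = -4 + (P - P) = -4 + 0 = -4)
F(v) = -15 + v² (F(v) = (16 - 31) + v² = -15 + v²)
(-19784 + F(142))*(H(8, -73) + 25269) = (-19784 + (-15 + 142²))*(-4 + 25269) = (-19784 + (-15 + 20164))*25265 = (-19784 + 20149)*25265 = 365*25265 = 9221725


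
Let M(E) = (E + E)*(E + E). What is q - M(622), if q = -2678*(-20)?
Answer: -1493976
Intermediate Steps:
q = 53560
M(E) = 4*E**2 (M(E) = (2*E)*(2*E) = 4*E**2)
q - M(622) = 53560 - 4*622**2 = 53560 - 4*386884 = 53560 - 1*1547536 = 53560 - 1547536 = -1493976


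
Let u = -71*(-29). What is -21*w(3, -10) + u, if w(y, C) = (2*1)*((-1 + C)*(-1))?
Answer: 1597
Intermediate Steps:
w(y, C) = 2 - 2*C (w(y, C) = 2*(1 - C) = 2 - 2*C)
u = 2059
-21*w(3, -10) + u = -21*(2 - 2*(-10)) + 2059 = -21*(2 + 20) + 2059 = -21*22 + 2059 = -462 + 2059 = 1597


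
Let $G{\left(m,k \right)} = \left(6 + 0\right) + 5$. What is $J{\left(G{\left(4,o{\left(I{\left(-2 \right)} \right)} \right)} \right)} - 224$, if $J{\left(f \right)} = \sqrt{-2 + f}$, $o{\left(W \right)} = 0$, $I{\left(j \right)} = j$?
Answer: $-221$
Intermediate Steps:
$G{\left(m,k \right)} = 11$ ($G{\left(m,k \right)} = 6 + 5 = 11$)
$J{\left(G{\left(4,o{\left(I{\left(-2 \right)} \right)} \right)} \right)} - 224 = \sqrt{-2 + 11} - 224 = \sqrt{9} - 224 = 3 - 224 = -221$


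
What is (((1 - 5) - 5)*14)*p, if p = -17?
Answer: 2142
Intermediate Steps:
(((1 - 5) - 5)*14)*p = (((1 - 5) - 5)*14)*(-17) = ((-4 - 5)*14)*(-17) = -9*14*(-17) = -126*(-17) = 2142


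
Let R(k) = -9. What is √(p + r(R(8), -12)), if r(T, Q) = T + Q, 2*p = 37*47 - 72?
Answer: 5*√130/2 ≈ 28.504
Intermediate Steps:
p = 1667/2 (p = (37*47 - 72)/2 = (1739 - 72)/2 = (½)*1667 = 1667/2 ≈ 833.50)
r(T, Q) = Q + T
√(p + r(R(8), -12)) = √(1667/2 + (-12 - 9)) = √(1667/2 - 21) = √(1625/2) = 5*√130/2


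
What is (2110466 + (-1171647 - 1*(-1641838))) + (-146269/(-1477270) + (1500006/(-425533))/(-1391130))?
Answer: 75226332173672382111091/29150068872911610 ≈ 2.5807e+6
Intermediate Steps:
(2110466 + (-1171647 - 1*(-1641838))) + (-146269/(-1477270) + (1500006/(-425533))/(-1391130)) = (2110466 + (-1171647 + 1641838)) + (-146269*(-1/1477270) + (1500006*(-1/425533))*(-1/1391130)) = (2110466 + 470191) + (146269/1477270 - 1500006/425533*(-1/1391130)) = 2580657 + (146269/1477270 + 250001/98661953715) = 2580657 + 2886310925383321/29150068872911610 = 75226332173672382111091/29150068872911610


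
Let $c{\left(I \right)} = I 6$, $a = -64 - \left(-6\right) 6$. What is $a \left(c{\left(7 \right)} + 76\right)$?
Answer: $-3304$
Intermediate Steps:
$a = -28$ ($a = -64 - -36 = -64 + 36 = -28$)
$c{\left(I \right)} = 6 I$
$a \left(c{\left(7 \right)} + 76\right) = - 28 \left(6 \cdot 7 + 76\right) = - 28 \left(42 + 76\right) = \left(-28\right) 118 = -3304$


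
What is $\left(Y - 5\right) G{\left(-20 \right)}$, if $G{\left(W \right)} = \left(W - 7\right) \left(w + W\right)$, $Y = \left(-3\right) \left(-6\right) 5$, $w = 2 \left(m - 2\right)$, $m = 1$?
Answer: $50490$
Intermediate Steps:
$w = -2$ ($w = 2 \left(1 - 2\right) = 2 \left(-1\right) = -2$)
$Y = 90$ ($Y = 18 \cdot 5 = 90$)
$G{\left(W \right)} = \left(-7 + W\right) \left(-2 + W\right)$ ($G{\left(W \right)} = \left(W - 7\right) \left(-2 + W\right) = \left(-7 + W\right) \left(-2 + W\right)$)
$\left(Y - 5\right) G{\left(-20 \right)} = \left(90 - 5\right) \left(14 + \left(-20\right)^{2} - -180\right) = 85 \left(14 + 400 + 180\right) = 85 \cdot 594 = 50490$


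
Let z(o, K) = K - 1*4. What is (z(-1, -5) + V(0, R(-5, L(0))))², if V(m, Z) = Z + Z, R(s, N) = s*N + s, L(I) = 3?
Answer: 2401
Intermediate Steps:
z(o, K) = -4 + K (z(o, K) = K - 4 = -4 + K)
R(s, N) = s + N*s (R(s, N) = N*s + s = s + N*s)
V(m, Z) = 2*Z
(z(-1, -5) + V(0, R(-5, L(0))))² = ((-4 - 5) + 2*(-5*(1 + 3)))² = (-9 + 2*(-5*4))² = (-9 + 2*(-20))² = (-9 - 40)² = (-49)² = 2401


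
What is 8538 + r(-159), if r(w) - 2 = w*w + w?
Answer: 33662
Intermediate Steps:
r(w) = 2 + w + w**2 (r(w) = 2 + (w*w + w) = 2 + (w**2 + w) = 2 + (w + w**2) = 2 + w + w**2)
8538 + r(-159) = 8538 + (2 - 159 + (-159)**2) = 8538 + (2 - 159 + 25281) = 8538 + 25124 = 33662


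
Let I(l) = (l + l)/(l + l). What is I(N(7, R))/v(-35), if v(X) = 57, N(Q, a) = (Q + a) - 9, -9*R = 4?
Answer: 1/57 ≈ 0.017544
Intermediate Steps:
R = -4/9 (R = -⅑*4 = -4/9 ≈ -0.44444)
N(Q, a) = -9 + Q + a
I(l) = 1 (I(l) = (2*l)/((2*l)) = (2*l)*(1/(2*l)) = 1)
I(N(7, R))/v(-35) = 1/57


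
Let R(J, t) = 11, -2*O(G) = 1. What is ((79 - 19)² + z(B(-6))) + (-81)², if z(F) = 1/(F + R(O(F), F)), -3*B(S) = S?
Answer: 132094/13 ≈ 10161.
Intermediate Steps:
B(S) = -S/3
O(G) = -½ (O(G) = -½*1 = -½)
z(F) = 1/(11 + F) (z(F) = 1/(F + 11) = 1/(11 + F))
((79 - 19)² + z(B(-6))) + (-81)² = ((79 - 19)² + 1/(11 - ⅓*(-6))) + (-81)² = (60² + 1/(11 + 2)) + 6561 = (3600 + 1/13) + 6561 = 46801/13 + 6561 = 132094/13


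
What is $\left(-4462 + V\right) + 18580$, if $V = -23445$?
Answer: $-9327$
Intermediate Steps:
$\left(-4462 + V\right) + 18580 = \left(-4462 - 23445\right) + 18580 = -27907 + 18580 = -9327$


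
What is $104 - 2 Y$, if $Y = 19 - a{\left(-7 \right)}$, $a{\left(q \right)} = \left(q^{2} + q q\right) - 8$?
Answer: $246$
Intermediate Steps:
$a{\left(q \right)} = -8 + 2 q^{2}$ ($a{\left(q \right)} = \left(q^{2} + q^{2}\right) - 8 = 2 q^{2} - 8 = -8 + 2 q^{2}$)
$Y = -71$ ($Y = 19 - \left(-8 + 2 \left(-7\right)^{2}\right) = 19 - \left(-8 + 2 \cdot 49\right) = 19 - \left(-8 + 98\right) = 19 - 90 = -71$)
$104 - 2 Y = 104 - -142 = 104 + 142 = 246$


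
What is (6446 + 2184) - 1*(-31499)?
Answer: 40129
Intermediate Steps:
(6446 + 2184) - 1*(-31499) = 8630 + 31499 = 40129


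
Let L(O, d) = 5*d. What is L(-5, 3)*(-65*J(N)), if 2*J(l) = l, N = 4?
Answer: -1950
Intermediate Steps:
J(l) = l/2
L(-5, 3)*(-65*J(N)) = (5*3)*(-65*4/2) = 15*(-65*2) = 15*(-130) = -1950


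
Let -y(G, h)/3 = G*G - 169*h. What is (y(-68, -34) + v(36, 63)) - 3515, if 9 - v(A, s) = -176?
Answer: -34440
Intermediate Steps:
y(G, h) = -3*G**2 + 507*h (y(G, h) = -3*(G*G - 169*h) = -3*(G**2 - 169*h) = -3*G**2 + 507*h)
v(A, s) = 185 (v(A, s) = 9 - 1*(-176) = 9 + 176 = 185)
(y(-68, -34) + v(36, 63)) - 3515 = ((-3*(-68)**2 + 507*(-34)) + 185) - 3515 = ((-3*4624 - 17238) + 185) - 3515 = ((-13872 - 17238) + 185) - 3515 = (-31110 + 185) - 3515 = -30925 - 3515 = -34440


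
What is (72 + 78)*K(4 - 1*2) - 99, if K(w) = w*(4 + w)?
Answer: 1701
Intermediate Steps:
(72 + 78)*K(4 - 1*2) - 99 = (72 + 78)*((4 - 1*2)*(4 + (4 - 1*2))) - 99 = 150*((4 - 2)*(4 + (4 - 2))) - 99 = 150*(2*(4 + 2)) - 99 = 150*(2*6) - 99 = 150*12 - 99 = 1800 - 99 = 1701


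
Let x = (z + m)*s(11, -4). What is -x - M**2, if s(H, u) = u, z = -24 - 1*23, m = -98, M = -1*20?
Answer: -980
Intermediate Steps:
M = -20
z = -47 (z = -24 - 23 = -47)
x = 580 (x = (-47 - 98)*(-4) = -145*(-4) = 580)
-x - M**2 = -1*580 - 1*(-20)**2 = -580 - 1*400 = -580 - 400 = -980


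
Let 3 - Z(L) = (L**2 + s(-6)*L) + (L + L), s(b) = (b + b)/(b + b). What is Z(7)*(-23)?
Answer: 1541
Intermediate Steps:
s(b) = 1 (s(b) = (2*b)/((2*b)) = (2*b)*(1/(2*b)) = 1)
Z(L) = 3 - L**2 - 3*L (Z(L) = 3 - ((L**2 + 1*L) + (L + L)) = 3 - ((L**2 + L) + 2*L) = 3 - ((L + L**2) + 2*L) = 3 - (L**2 + 3*L) = 3 + (-L**2 - 3*L) = 3 - L**2 - 3*L)
Z(7)*(-23) = (3 - 1*7**2 - 3*7)*(-23) = (3 - 1*49 - 21)*(-23) = (3 - 49 - 21)*(-23) = -67*(-23) = 1541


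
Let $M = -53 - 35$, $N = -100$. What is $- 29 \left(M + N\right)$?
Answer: $5452$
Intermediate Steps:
$M = -88$ ($M = -53 - 35 = -88$)
$- 29 \left(M + N\right) = - 29 \left(-88 - 100\right) = \left(-29\right) \left(-188\right) = 5452$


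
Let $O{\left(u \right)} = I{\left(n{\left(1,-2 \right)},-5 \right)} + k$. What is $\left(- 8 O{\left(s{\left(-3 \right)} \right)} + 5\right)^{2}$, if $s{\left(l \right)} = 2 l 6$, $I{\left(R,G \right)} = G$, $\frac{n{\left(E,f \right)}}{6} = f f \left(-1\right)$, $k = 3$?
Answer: $441$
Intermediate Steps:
$n{\left(E,f \right)} = - 6 f^{2}$ ($n{\left(E,f \right)} = 6 f f \left(-1\right) = 6 f^{2} \left(-1\right) = 6 \left(- f^{2}\right) = - 6 f^{2}$)
$s{\left(l \right)} = 12 l$
$O{\left(u \right)} = -2$ ($O{\left(u \right)} = -5 + 3 = -2$)
$\left(- 8 O{\left(s{\left(-3 \right)} \right)} + 5\right)^{2} = \left(\left(-8\right) \left(-2\right) + 5\right)^{2} = \left(16 + 5\right)^{2} = 21^{2} = 441$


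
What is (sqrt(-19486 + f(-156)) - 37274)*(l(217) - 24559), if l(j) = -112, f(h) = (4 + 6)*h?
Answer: 919586854 - 24671*I*sqrt(21046) ≈ 9.1959e+8 - 3.5791e+6*I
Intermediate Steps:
f(h) = 10*h
(sqrt(-19486 + f(-156)) - 37274)*(l(217) - 24559) = (sqrt(-19486 + 10*(-156)) - 37274)*(-112 - 24559) = (sqrt(-19486 - 1560) - 37274)*(-24671) = (sqrt(-21046) - 37274)*(-24671) = (I*sqrt(21046) - 37274)*(-24671) = (-37274 + I*sqrt(21046))*(-24671) = 919586854 - 24671*I*sqrt(21046)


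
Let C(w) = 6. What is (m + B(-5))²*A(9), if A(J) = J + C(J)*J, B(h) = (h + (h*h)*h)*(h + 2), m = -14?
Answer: 8906688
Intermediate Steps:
B(h) = (2 + h)*(h + h³) (B(h) = (h + h²*h)*(2 + h) = (h + h³)*(2 + h) = (2 + h)*(h + h³))
A(J) = 7*J (A(J) = J + 6*J = 7*J)
(m + B(-5))²*A(9) = (-14 - 5*(2 - 5 + (-5)³ + 2*(-5)²))²*(7*9) = (-14 - 5*(2 - 5 - 125 + 2*25))²*63 = (-14 - 5*(2 - 5 - 125 + 50))²*63 = (-14 - 5*(-78))²*63 = (-14 + 390)²*63 = 376²*63 = 141376*63 = 8906688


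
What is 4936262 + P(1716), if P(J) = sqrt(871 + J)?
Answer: 4936262 + sqrt(2587) ≈ 4.9363e+6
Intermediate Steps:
4936262 + P(1716) = 4936262 + sqrt(871 + 1716) = 4936262 + sqrt(2587)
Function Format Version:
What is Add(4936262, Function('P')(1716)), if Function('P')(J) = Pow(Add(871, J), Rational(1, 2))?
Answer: Add(4936262, Pow(2587, Rational(1, 2))) ≈ 4.9363e+6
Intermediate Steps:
Add(4936262, Function('P')(1716)) = Add(4936262, Pow(Add(871, 1716), Rational(1, 2))) = Add(4936262, Pow(2587, Rational(1, 2)))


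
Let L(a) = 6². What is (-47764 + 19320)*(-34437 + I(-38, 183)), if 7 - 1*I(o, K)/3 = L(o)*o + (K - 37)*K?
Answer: 3142094904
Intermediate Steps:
L(a) = 36
I(o, K) = 21 - 108*o - 3*K*(-37 + K) (I(o, K) = 21 - 3*(36*o + (K - 37)*K) = 21 - 3*(36*o + (-37 + K)*K) = 21 - 3*(36*o + K*(-37 + K)) = 21 + (-108*o - 3*K*(-37 + K)) = 21 - 108*o - 3*K*(-37 + K))
(-47764 + 19320)*(-34437 + I(-38, 183)) = (-47764 + 19320)*(-34437 + (21 - 108*(-38) - 3*183² + 111*183)) = -28444*(-34437 + (21 + 4104 - 3*33489 + 20313)) = -28444*(-34437 + (21 + 4104 - 100467 + 20313)) = -28444*(-34437 - 76029) = -28444*(-110466) = 3142094904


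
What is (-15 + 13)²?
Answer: 4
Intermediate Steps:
(-15 + 13)² = (-2)² = 4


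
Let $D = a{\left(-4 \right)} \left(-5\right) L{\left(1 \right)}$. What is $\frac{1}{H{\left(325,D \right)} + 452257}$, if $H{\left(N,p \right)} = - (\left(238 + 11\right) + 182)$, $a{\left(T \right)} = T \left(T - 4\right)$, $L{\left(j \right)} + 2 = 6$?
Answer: $\frac{1}{451826} \approx 2.2132 \cdot 10^{-6}$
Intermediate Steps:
$L{\left(j \right)} = 4$ ($L{\left(j \right)} = -2 + 6 = 4$)
$a{\left(T \right)} = T \left(-4 + T\right)$
$D = -640$ ($D = - 4 \left(-4 - 4\right) \left(-5\right) 4 = \left(-4\right) \left(-8\right) \left(-5\right) 4 = 32 \left(-5\right) 4 = \left(-160\right) 4 = -640$)
$H{\left(N,p \right)} = -431$ ($H{\left(N,p \right)} = - (249 + 182) = \left(-1\right) 431 = -431$)
$\frac{1}{H{\left(325,D \right)} + 452257} = \frac{1}{-431 + 452257} = \frac{1}{451826}$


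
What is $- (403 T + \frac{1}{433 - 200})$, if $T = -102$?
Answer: $\frac{9577697}{233} \approx 41106.0$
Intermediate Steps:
$- (403 T + \frac{1}{433 - 200}) = - (403 \left(-102\right) + \frac{1}{433 - 200}) = - (-41106 + \frac{1}{233}) = \left(-1\right) \left(- \frac{9577697}{233}\right) = \frac{9577697}{233}$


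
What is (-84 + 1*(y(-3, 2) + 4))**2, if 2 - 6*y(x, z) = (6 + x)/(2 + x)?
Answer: 225625/36 ≈ 6267.4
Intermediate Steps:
y(x, z) = 1/3 - (6 + x)/(6*(2 + x))
(-84 + 1*(y(-3, 2) + 4))**2 = (-84 + 1*((-2 - 3)/(6*(2 - 3)) + 4))**2 = (-84 + 1*((1/6)*(-5)/(-1) + 4))**2 = (-84 + 1*((1/6)*(-1)*(-5) + 4))**2 = (-84 + 1*(5/6 + 4))**2 = (-84 + 1*(29/6))**2 = (-84 + 29/6)**2 = (-475/6)**2 = 225625/36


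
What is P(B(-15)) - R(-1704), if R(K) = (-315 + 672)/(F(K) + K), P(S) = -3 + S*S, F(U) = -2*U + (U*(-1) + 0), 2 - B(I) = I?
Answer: 324777/1136 ≈ 285.90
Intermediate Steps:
B(I) = 2 - I
F(U) = -3*U (F(U) = -2*U + (-U + 0) = -2*U - U = -3*U)
P(S) = -3 + S²
R(K) = -357/(2*K) (R(K) = (-315 + 672)/(-3*K + K) = 357/((-2*K)) = 357*(-1/(2*K)) = -357/(2*K))
P(B(-15)) - R(-1704) = (-3 + (2 - 1*(-15))²) - (-357)/(2*(-1704)) = (-3 + (2 + 15)²) - (-357)*(-1)/(2*1704) = (-3 + 17²) - 1*119/1136 = (-3 + 289) - 119/1136 = 286 - 119/1136 = 324777/1136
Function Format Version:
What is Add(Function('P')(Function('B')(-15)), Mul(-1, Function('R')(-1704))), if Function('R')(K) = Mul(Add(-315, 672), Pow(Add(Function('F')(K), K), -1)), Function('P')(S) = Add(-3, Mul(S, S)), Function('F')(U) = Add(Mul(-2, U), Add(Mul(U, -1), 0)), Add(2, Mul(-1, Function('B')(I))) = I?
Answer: Rational(324777, 1136) ≈ 285.90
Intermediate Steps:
Function('B')(I) = Add(2, Mul(-1, I))
Function('F')(U) = Mul(-3, U) (Function('F')(U) = Add(Mul(-2, U), Add(Mul(-1, U), 0)) = Add(Mul(-2, U), Mul(-1, U)) = Mul(-3, U))
Function('P')(S) = Add(-3, Pow(S, 2))
Function('R')(K) = Mul(Rational(-357, 2), Pow(K, -1)) (Function('R')(K) = Mul(Add(-315, 672), Pow(Add(Mul(-3, K), K), -1)) = Mul(357, Pow(Mul(-2, K), -1)) = Mul(357, Mul(Rational(-1, 2), Pow(K, -1))) = Mul(Rational(-357, 2), Pow(K, -1)))
Add(Function('P')(Function('B')(-15)), Mul(-1, Function('R')(-1704))) = Add(Add(-3, Pow(Add(2, Mul(-1, -15)), 2)), Mul(-1, Mul(Rational(-357, 2), Pow(-1704, -1)))) = Add(Add(-3, Pow(Add(2, 15), 2)), Mul(-1, Mul(Rational(-357, 2), Rational(-1, 1704)))) = Add(Add(-3, Pow(17, 2)), Mul(-1, Rational(119, 1136))) = Add(Add(-3, 289), Rational(-119, 1136)) = Add(286, Rational(-119, 1136)) = Rational(324777, 1136)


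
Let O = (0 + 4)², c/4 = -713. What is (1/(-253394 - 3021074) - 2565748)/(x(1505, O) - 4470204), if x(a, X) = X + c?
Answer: 1680291944413/2929365268544 ≈ 0.57360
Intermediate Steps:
c = -2852 (c = 4*(-713) = -2852)
O = 16 (O = 4² = 16)
x(a, X) = -2852 + X (x(a, X) = X - 2852 = -2852 + X)
(1/(-253394 - 3021074) - 2565748)/(x(1505, O) - 4470204) = (1/(-253394 - 3021074) - 2565748)/((-2852 + 16) - 4470204) = (1/(-3274468) - 2565748)/(-2836 - 4470204) = (-1/3274468 - 2565748)/(-4473040) = -8401459722065/3274468*(-1/4473040) = 1680291944413/2929365268544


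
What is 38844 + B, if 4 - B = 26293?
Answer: 12555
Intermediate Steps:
B = -26289 (B = 4 - 1*26293 = 4 - 26293 = -26289)
38844 + B = 38844 - 26289 = 12555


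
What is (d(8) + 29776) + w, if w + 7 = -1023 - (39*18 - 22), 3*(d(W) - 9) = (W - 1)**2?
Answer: 84274/3 ≈ 28091.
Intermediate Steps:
d(W) = 9 + (-1 + W)**2/3 (d(W) = 9 + (W - 1)**2/3 = 9 + (-1 + W)**2/3)
w = -1710 (w = -7 + (-1023 - (39*18 - 22)) = -7 + (-1023 - (702 - 22)) = -7 + (-1023 - 1*680) = -7 + (-1023 - 680) = -7 - 1703 = -1710)
(d(8) + 29776) + w = ((9 + (-1 + 8)**2/3) + 29776) - 1710 = ((9 + (1/3)*7**2) + 29776) - 1710 = ((9 + (1/3)*49) + 29776) - 1710 = ((9 + 49/3) + 29776) - 1710 = (76/3 + 29776) - 1710 = 89404/3 - 1710 = 84274/3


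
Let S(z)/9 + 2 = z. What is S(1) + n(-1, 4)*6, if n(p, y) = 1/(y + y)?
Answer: -33/4 ≈ -8.2500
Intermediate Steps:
S(z) = -18 + 9*z
n(p, y) = 1/(2*y)
S(1) + n(-1, 4)*6 = (-18 + 9*1) + ((½)/4)*6 = (-18 + 9) + ((½)*(¼))*6 = -9 + (⅛)*6 = -9 + ¾ = -33/4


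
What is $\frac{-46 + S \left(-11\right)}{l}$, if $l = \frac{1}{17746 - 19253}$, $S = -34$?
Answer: $-494296$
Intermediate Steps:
$l = - \frac{1}{1507}$ ($l = \frac{1}{-1507} = - \frac{1}{1507} \approx -0.00066357$)
$\frac{-46 + S \left(-11\right)}{l} = \frac{-46 - -374}{- \frac{1}{1507}} = \left(-46 + 374\right) \left(-1507\right) = 328 \left(-1507\right) = -494296$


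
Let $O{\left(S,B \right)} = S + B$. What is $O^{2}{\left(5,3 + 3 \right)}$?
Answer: $121$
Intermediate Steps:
$O{\left(S,B \right)} = B + S$
$O^{2}{\left(5,3 + 3 \right)} = \left(\left(3 + 3\right) + 5\right)^{2} = \left(6 + 5\right)^{2} = 11^{2} = 121$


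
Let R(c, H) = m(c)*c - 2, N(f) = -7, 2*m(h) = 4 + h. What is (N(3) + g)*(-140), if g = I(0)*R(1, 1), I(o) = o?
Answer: 980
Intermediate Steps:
m(h) = 2 + h/2 (m(h) = (4 + h)/2 = 2 + h/2)
R(c, H) = -2 + c*(2 + c/2) (R(c, H) = (2 + c/2)*c - 2 = c*(2 + c/2) - 2 = -2 + c*(2 + c/2))
g = 0 (g = 0*(-2 + (1/2)*1*(4 + 1)) = 0*(-2 + (1/2)*1*5) = 0*(-2 + 5/2) = 0*(1/2) = 0)
(N(3) + g)*(-140) = (-7 + 0)*(-140) = -7*(-140) = 980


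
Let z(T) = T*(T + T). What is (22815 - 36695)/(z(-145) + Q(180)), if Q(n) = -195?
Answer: -2776/8371 ≈ -0.33162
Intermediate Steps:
z(T) = 2*T² (z(T) = T*(2*T) = 2*T²)
(22815 - 36695)/(z(-145) + Q(180)) = (22815 - 36695)/(2*(-145)² - 195) = -13880/(2*21025 - 195) = -13880/(42050 - 195) = -13880/41855 = -13880*1/41855 = -2776/8371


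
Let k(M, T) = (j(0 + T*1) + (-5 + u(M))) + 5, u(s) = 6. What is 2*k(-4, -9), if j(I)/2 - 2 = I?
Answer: -16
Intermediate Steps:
j(I) = 4 + 2*I
k(M, T) = 10 + 2*T (k(M, T) = ((4 + 2*(0 + T*1)) + (-5 + 6)) + 5 = ((4 + 2*(0 + T)) + 1) + 5 = ((4 + 2*T) + 1) + 5 = (5 + 2*T) + 5 = 10 + 2*T)
2*k(-4, -9) = 2*(10 + 2*(-9)) = 2*(10 - 18) = 2*(-8) = -16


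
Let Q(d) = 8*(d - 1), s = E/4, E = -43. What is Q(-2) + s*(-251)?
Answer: 10697/4 ≈ 2674.3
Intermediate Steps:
s = -43/4 ≈ -10.750
Q(d) = -8 + 8*d (Q(d) = 8*(-1 + d) = -8 + 8*d)
Q(-2) + s*(-251) = (-8 + 8*(-2)) - 43/4*(-251) = (-8 - 16) + 10793/4 = -24 + 10793/4 = 10697/4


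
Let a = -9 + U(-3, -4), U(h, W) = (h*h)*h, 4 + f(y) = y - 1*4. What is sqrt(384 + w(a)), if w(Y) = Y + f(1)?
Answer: sqrt(341) ≈ 18.466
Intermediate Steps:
f(y) = -8 + y (f(y) = -4 + (y - 1*4) = -4 + (y - 4) = -4 + (-4 + y) = -8 + y)
U(h, W) = h**3 (U(h, W) = h**2*h = h**3)
a = -36 (a = -9 + (-3)**3 = -9 - 27 = -36)
w(Y) = -7 + Y (w(Y) = Y + (-8 + 1) = Y - 7 = -7 + Y)
sqrt(384 + w(a)) = sqrt(384 + (-7 - 36)) = sqrt(384 - 43) = sqrt(341)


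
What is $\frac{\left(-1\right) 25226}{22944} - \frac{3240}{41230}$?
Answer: $- \frac{55720327}{47299056} \approx -1.178$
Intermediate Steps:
$\frac{\left(-1\right) 25226}{22944} - \frac{3240}{41230} = \left(-25226\right) \frac{1}{22944} - \frac{324}{4123} = - \frac{12613}{11472} - \frac{324}{4123} = - \frac{55720327}{47299056}$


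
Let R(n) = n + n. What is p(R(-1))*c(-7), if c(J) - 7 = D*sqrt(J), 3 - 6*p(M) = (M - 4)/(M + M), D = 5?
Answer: 7/4 + 5*I*sqrt(7)/4 ≈ 1.75 + 3.3072*I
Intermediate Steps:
R(n) = 2*n
p(M) = 1/2 - (-4 + M)/(12*M) (p(M) = 1/2 - (M - 4)/(6*(M + M)) = 1/2 - (-4 + M)/(6*(2*M)) = 1/2 - (-4 + M)*1/(2*M)/6 = 1/2 - (-4 + M)/(12*M))
c(J) = 7 + 5*sqrt(J)
p(R(-1))*c(-7) = ((4 + 5*(2*(-1)))/(12*((2*(-1)))))*(7 + 5*sqrt(-7)) = ((1/12)*(4 + 5*(-2))/(-2))*(7 + 5*(I*sqrt(7))) = ((1/12)*(-1/2)*(4 - 10))*(7 + 5*I*sqrt(7)) = ((1/12)*(-1/2)*(-6))*(7 + 5*I*sqrt(7)) = (7 + 5*I*sqrt(7))/4 = 7/4 + 5*I*sqrt(7)/4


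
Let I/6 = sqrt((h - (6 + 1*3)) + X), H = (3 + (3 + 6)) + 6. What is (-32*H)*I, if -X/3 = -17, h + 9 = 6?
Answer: -3456*sqrt(39) ≈ -21583.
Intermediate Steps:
h = -3 (h = -9 + 6 = -3)
X = 51 (X = -3*(-17) = 51)
H = 18 (H = (3 + 9) + 6 = 12 + 6 = 18)
I = 6*sqrt(39) (I = 6*sqrt((-3 - (6 + 1*3)) + 51) = 6*sqrt((-3 - (6 + 3)) + 51) = 6*sqrt((-3 - 1*9) + 51) = 6*sqrt((-3 - 9) + 51) = 6*sqrt(-12 + 51) = 6*sqrt(39) ≈ 37.470)
(-32*H)*I = (-32*18)*(6*sqrt(39)) = -3456*sqrt(39)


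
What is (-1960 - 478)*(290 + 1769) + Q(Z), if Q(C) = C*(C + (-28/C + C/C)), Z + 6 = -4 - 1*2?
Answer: -5019738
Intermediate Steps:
Z = -12 (Z = -6 + (-4 - 1*2) = -6 + (-4 - 2) = -6 - 6 = -12)
Q(C) = C*(1 + C - 28/C) (Q(C) = C*(C + (-28/C + 1)) = C*(C + (1 - 28/C)) = C*(1 + C - 28/C))
(-1960 - 478)*(290 + 1769) + Q(Z) = (-1960 - 478)*(290 + 1769) + (-28 - 12 + (-12)²) = -2438*2059 + (-28 - 12 + 144) = -5019842 + 104 = -5019738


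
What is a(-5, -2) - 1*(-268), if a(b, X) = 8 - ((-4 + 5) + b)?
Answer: 280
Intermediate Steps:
a(b, X) = 7 - b (a(b, X) = 8 - (1 + b) = 8 + (-1 - b) = 7 - b)
a(-5, -2) - 1*(-268) = (7 - 1*(-5)) - 1*(-268) = (7 + 5) + 268 = 12 + 268 = 280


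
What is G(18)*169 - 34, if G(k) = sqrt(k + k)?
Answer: 980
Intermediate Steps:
G(k) = sqrt(2)*sqrt(k) (G(k) = sqrt(2*k) = sqrt(2)*sqrt(k))
G(18)*169 - 34 = (sqrt(2)*sqrt(18))*169 - 34 = (sqrt(2)*(3*sqrt(2)))*169 - 34 = 6*169 - 34 = 1014 - 34 = 980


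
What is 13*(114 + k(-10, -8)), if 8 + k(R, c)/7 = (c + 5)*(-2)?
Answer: 1300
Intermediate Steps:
k(R, c) = -126 - 14*c (k(R, c) = -56 + 7*((c + 5)*(-2)) = -56 + 7*((5 + c)*(-2)) = -56 + 7*(-10 - 2*c) = -56 + (-70 - 14*c) = -126 - 14*c)
13*(114 + k(-10, -8)) = 13*(114 + (-126 - 14*(-8))) = 13*(114 + (-126 + 112)) = 13*(114 - 14) = 13*100 = 1300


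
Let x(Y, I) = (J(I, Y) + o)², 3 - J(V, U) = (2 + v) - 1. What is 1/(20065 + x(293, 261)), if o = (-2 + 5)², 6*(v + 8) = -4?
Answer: 9/184066 ≈ 4.8895e-5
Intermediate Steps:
v = -26/3 (v = -8 + (⅙)*(-4) = -8 - ⅔ = -26/3 ≈ -8.6667)
J(V, U) = 32/3 (J(V, U) = 3 - ((2 - 26/3) - 1) = 3 - (-20/3 - 1) = 3 - 1*(-23/3) = 3 + 23/3 = 32/3)
o = 9 (o = 3² = 9)
x(Y, I) = 3481/9 (x(Y, I) = (32/3 + 9)² = (59/3)² = 3481/9)
1/(20065 + x(293, 261)) = 1/(20065 + 3481/9) = 1/(184066/9) = 9/184066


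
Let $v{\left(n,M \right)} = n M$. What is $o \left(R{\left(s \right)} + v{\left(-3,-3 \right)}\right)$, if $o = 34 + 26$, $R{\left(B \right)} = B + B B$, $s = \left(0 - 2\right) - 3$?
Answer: $1740$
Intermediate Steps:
$s = -5$ ($s = -2 - 3 = -5$)
$v{\left(n,M \right)} = M n$
$R{\left(B \right)} = B + B^{2}$
$o = 60$
$o \left(R{\left(s \right)} + v{\left(-3,-3 \right)}\right) = 60 \left(- 5 \left(1 - 5\right) - -9\right) = 60 \left(\left(-5\right) \left(-4\right) + 9\right) = 60 \left(20 + 9\right) = 60 \cdot 29 = 1740$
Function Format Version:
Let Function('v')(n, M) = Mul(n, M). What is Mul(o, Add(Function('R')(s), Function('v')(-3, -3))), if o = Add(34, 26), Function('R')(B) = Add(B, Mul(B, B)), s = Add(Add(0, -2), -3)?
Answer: 1740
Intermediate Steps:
s = -5 (s = Add(-2, -3) = -5)
Function('v')(n, M) = Mul(M, n)
Function('R')(B) = Add(B, Pow(B, 2))
o = 60
Mul(o, Add(Function('R')(s), Function('v')(-3, -3))) = Mul(60, Add(Mul(-5, Add(1, -5)), Mul(-3, -3))) = Mul(60, Add(Mul(-5, -4), 9)) = Mul(60, Add(20, 9)) = Mul(60, 29) = 1740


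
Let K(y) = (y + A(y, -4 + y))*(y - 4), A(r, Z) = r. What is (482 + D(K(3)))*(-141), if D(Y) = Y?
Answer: -67116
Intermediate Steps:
K(y) = 2*y*(-4 + y) (K(y) = (y + y)*(y - 4) = (2*y)*(-4 + y) = 2*y*(-4 + y))
(482 + D(K(3)))*(-141) = (482 + 2*3*(-4 + 3))*(-141) = (482 + 2*3*(-1))*(-141) = (482 - 6)*(-141) = 476*(-141) = -67116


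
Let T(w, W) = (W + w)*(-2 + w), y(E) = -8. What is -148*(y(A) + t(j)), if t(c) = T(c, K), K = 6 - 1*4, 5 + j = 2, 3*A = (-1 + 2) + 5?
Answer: 444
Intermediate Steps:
A = 2 (A = ((-1 + 2) + 5)/3 = (1 + 5)/3 = (⅓)*6 = 2)
j = -3 (j = -5 + 2 = -3)
K = 2 (K = 6 - 4 = 2)
T(w, W) = (-2 + w)*(W + w)
t(c) = -4 + c² (t(c) = c² - 2*2 - 2*c + 2*c = c² - 4 - 2*c + 2*c = -4 + c²)
-148*(y(A) + t(j)) = -148*(-8 + (-4 + (-3)²)) = -148*(-8 + (-4 + 9)) = -148*(-8 + 5) = -148*(-3) = 444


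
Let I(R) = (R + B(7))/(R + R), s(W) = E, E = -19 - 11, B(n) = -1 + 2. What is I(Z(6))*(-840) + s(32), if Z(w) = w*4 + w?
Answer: -464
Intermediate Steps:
B(n) = 1
E = -30
Z(w) = 5*w (Z(w) = 4*w + w = 5*w)
s(W) = -30
I(R) = (1 + R)/(2*R) (I(R) = (R + 1)/(R + R) = (1 + R)/((2*R)) = (1 + R)*(1/(2*R)) = (1 + R)/(2*R))
I(Z(6))*(-840) + s(32) = ((1 + 5*6)/(2*((5*6))))*(-840) - 30 = ((1/2)*(1 + 30)/30)*(-840) - 30 = ((1/2)*(1/30)*31)*(-840) - 30 = (31/60)*(-840) - 30 = -434 - 30 = -464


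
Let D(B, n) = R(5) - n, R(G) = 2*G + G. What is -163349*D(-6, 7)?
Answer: -1306792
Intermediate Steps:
R(G) = 3*G
D(B, n) = 15 - n (D(B, n) = 3*5 - n = 15 - n)
-163349*D(-6, 7) = -163349*(15 - 1*7) = -163349*(15 - 7) = -163349*8 = -1306792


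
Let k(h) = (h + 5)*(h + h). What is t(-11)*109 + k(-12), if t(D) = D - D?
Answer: 168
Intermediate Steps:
t(D) = 0
k(h) = 2*h*(5 + h) (k(h) = (5 + h)*(2*h) = 2*h*(5 + h))
t(-11)*109 + k(-12) = 0*109 + 2*(-12)*(5 - 12) = 0 + 2*(-12)*(-7) = 0 + 168 = 168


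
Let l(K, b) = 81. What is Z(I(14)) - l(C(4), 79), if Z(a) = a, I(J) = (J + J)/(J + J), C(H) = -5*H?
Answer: -80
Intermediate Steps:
I(J) = 1 (I(J) = (2*J)/((2*J)) = (2*J)*(1/(2*J)) = 1)
Z(I(14)) - l(C(4), 79) = 1 - 1*81 = 1 - 81 = -80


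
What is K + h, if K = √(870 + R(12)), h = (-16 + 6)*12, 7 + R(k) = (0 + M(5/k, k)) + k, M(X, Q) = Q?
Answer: -120 + √887 ≈ -90.217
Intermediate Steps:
R(k) = -7 + 2*k (R(k) = -7 + ((0 + k) + k) = -7 + (k + k) = -7 + 2*k)
h = -120 (h = -10*12 = -120)
K = √887 (K = √(870 + (-7 + 2*12)) = √(870 + (-7 + 24)) = √(870 + 17) = √887 ≈ 29.783)
K + h = √887 - 120 = -120 + √887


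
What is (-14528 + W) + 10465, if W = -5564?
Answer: -9627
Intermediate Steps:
(-14528 + W) + 10465 = (-14528 - 5564) + 10465 = -20092 + 10465 = -9627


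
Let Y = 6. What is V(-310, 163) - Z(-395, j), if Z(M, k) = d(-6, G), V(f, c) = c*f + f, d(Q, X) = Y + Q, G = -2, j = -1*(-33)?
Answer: -50840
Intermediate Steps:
j = 33
d(Q, X) = 6 + Q
V(f, c) = f + c*f
Z(M, k) = 0 (Z(M, k) = 6 - 6 = 0)
V(-310, 163) - Z(-395, j) = -310*(1 + 163) - 1*0 = -310*164 + 0 = -50840 + 0 = -50840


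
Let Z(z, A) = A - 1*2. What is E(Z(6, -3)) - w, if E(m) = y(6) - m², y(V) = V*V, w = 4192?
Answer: -4181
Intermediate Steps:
Z(z, A) = -2 + A (Z(z, A) = A - 2 = -2 + A)
y(V) = V²
E(m) = 36 - m² (E(m) = 6² - m² = 36 - m²)
E(Z(6, -3)) - w = (36 - (-2 - 3)²) - 1*4192 = (36 - 1*(-5)²) - 4192 = (36 - 1*25) - 4192 = (36 - 25) - 4192 = 11 - 4192 = -4181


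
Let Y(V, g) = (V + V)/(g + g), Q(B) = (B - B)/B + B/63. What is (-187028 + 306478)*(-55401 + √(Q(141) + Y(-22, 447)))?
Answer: -6617649450 + 119450*√2381169/1043 ≈ -6.6175e+9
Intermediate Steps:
Q(B) = B/63 (Q(B) = 0/B + B*(1/63) = 0 + B/63 = B/63)
Y(V, g) = V/g (Y(V, g) = (2*V)/((2*g)) = (2*V)*(1/(2*g)) = V/g)
(-187028 + 306478)*(-55401 + √(Q(141) + Y(-22, 447))) = (-187028 + 306478)*(-55401 + √((1/63)*141 - 22/447)) = 119450*(-55401 + √(47/21 - 22*1/447)) = 119450*(-55401 + √(47/21 - 22/447)) = 119450*(-55401 + √(2283/1043)) = 119450*(-55401 + √2381169/1043) = -6617649450 + 119450*√2381169/1043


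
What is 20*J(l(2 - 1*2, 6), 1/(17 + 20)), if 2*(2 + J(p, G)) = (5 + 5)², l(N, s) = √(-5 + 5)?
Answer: 960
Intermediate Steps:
l(N, s) = 0 (l(N, s) = √0 = 0)
J(p, G) = 48 (J(p, G) = -2 + (5 + 5)²/2 = -2 + (½)*10² = -2 + (½)*100 = -2 + 50 = 48)
20*J(l(2 - 1*2, 6), 1/(17 + 20)) = 20*48 = 960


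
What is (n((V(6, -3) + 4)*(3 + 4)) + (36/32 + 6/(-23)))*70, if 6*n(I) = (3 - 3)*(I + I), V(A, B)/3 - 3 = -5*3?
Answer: 5565/92 ≈ 60.489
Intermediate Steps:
V(A, B) = -36 (V(A, B) = 9 + 3*(-5*3) = 9 + 3*(-15) = 9 - 45 = -36)
n(I) = 0 (n(I) = ((3 - 3)*(I + I))/6 = (0*(2*I))/6 = (1/6)*0 = 0)
(n((V(6, -3) + 4)*(3 + 4)) + (36/32 + 6/(-23)))*70 = (0 + (36/32 + 6/(-23)))*70 = (0 + (36*(1/32) + 6*(-1/23)))*70 = (0 + (9/8 - 6/23))*70 = (0 + 159/184)*70 = (159/184)*70 = 5565/92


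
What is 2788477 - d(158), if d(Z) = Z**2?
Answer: 2763513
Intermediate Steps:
2788477 - d(158) = 2788477 - 1*158**2 = 2788477 - 1*24964 = 2788477 - 24964 = 2763513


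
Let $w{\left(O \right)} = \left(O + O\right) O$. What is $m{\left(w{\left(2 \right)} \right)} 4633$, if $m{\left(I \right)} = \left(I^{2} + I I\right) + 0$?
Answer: $593024$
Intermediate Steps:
$w{\left(O \right)} = 2 O^{2}$ ($w{\left(O \right)} = 2 O O = 2 O^{2}$)
$m{\left(I \right)} = 2 I^{2}$ ($m{\left(I \right)} = \left(I^{2} + I^{2}\right) + 0 = 2 I^{2} + 0 = 2 I^{2}$)
$m{\left(w{\left(2 \right)} \right)} 4633 = 2 \left(2 \cdot 2^{2}\right)^{2} \cdot 4633 = 2 \left(2 \cdot 4\right)^{2} \cdot 4633 = 2 \cdot 8^{2} \cdot 4633 = 2 \cdot 64 \cdot 4633 = 128 \cdot 4633 = 593024$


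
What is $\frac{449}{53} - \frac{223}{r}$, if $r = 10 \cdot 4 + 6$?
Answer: $\frac{8835}{2438} \approx 3.6239$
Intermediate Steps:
$r = 46$ ($r = 40 + 6 = 46$)
$\frac{449}{53} - \frac{223}{r} = \frac{449}{53} - \frac{223}{46} = \frac{8835}{2438}$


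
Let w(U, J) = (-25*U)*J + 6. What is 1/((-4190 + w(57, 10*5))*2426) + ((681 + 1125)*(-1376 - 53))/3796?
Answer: -118072271239003/173669736916 ≈ -679.87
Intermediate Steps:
w(U, J) = 6 - 25*J*U (w(U, J) = -25*J*U + 6 = 6 - 25*J*U)
1/((-4190 + w(57, 10*5))*2426) + ((681 + 1125)*(-1376 - 53))/3796 = 1/((-4190 + (6 - 25*10*5*57))*2426) + ((681 + 1125)*(-1376 - 53))/3796 = (1/2426)/(-4190 + (6 - 25*50*57)) + (1806*(-1429))*(1/3796) = (1/2426)/(-4190 + (6 - 71250)) - 2580774*1/3796 = (1/2426)/(-4190 - 71244) - 1290387/1898 = (1/2426)/(-75434) - 1290387/1898 = -1/75434*1/2426 - 1290387/1898 = -1/183002884 - 1290387/1898 = -118072271239003/173669736916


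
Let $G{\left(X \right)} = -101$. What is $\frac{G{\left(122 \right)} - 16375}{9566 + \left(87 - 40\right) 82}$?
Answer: $- \frac{4119}{3355} \approx -1.2277$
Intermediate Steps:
$\frac{G{\left(122 \right)} - 16375}{9566 + \left(87 - 40\right) 82} = \frac{-101 - 16375}{9566 + \left(87 - 40\right) 82} = - \frac{16476}{9566 + 47 \cdot 82} = - \frac{16476}{9566 + 3854} = - \frac{16476}{13420} = \left(-16476\right) \frac{1}{13420} = - \frac{4119}{3355}$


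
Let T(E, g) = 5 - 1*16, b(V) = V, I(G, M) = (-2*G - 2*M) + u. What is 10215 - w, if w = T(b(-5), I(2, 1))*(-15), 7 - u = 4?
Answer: 10050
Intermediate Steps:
u = 3 (u = 7 - 1*4 = 7 - 4 = 3)
I(G, M) = 3 - 2*G - 2*M (I(G, M) = (-2*G - 2*M) + 3 = 3 - 2*G - 2*M)
T(E, g) = -11 (T(E, g) = 5 - 16 = -11)
w = 165 (w = -11*(-15) = 165)
10215 - w = 10215 - 1*165 = 10215 - 165 = 10050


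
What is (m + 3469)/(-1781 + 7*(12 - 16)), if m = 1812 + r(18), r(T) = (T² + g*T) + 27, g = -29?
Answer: -5110/1809 ≈ -2.8248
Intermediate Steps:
r(T) = 27 + T² - 29*T (r(T) = (T² - 29*T) + 27 = 27 + T² - 29*T)
m = 1641 (m = 1812 + (27 + 18² - 29*18) = 1812 + (27 + 324 - 522) = 1812 - 171 = 1641)
(m + 3469)/(-1781 + 7*(12 - 16)) = (1641 + 3469)/(-1781 + 7*(12 - 16)) = 5110/(-1781 + 7*(-4)) = 5110/(-1781 - 28) = 5110/(-1809) = 5110*(-1/1809) = -5110/1809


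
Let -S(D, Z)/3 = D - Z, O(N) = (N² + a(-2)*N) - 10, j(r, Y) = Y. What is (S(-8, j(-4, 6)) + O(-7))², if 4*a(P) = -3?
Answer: 119025/16 ≈ 7439.1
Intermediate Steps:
a(P) = -¾ (a(P) = (¼)*(-3) = -¾)
O(N) = -10 + N² - 3*N/4 (O(N) = (N² - 3*N/4) - 10 = -10 + N² - 3*N/4)
S(D, Z) = -3*D + 3*Z (S(D, Z) = -3*(D - Z) = -3*D + 3*Z)
(S(-8, j(-4, 6)) + O(-7))² = ((-3*(-8) + 3*6) + (-10 + (-7)² - ¾*(-7)))² = ((24 + 18) + (-10 + 49 + 21/4))² = (42 + 177/4)² = (345/4)² = 119025/16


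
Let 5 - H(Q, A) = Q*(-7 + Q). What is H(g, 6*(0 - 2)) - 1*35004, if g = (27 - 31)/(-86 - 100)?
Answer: -302705053/8649 ≈ -34999.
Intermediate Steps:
g = 2/93 (g = -4/(-186) = -4*(-1/186) = 2/93 ≈ 0.021505)
H(Q, A) = 5 - Q*(-7 + Q)
H(g, 6*(0 - 2)) - 1*35004 = (5 - (2/93)² + 7*(2/93)) - 1*35004 = (5 - 1*4/8649 + 14/93) - 35004 = (5 - 4/8649 + 14/93) - 35004 = 44543/8649 - 35004 = -302705053/8649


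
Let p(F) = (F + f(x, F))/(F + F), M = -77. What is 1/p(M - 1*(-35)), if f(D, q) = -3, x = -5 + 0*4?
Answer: 28/15 ≈ 1.8667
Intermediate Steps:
x = -5 (x = -5 + 0 = -5)
p(F) = (-3 + F)/(2*F) (p(F) = (F - 3)/(F + F) = (-3 + F)/((2*F)) = (-3 + F)*(1/(2*F)) = (-3 + F)/(2*F))
1/p(M - 1*(-35)) = 1/((-3 + (-77 - 1*(-35)))/(2*(-77 - 1*(-35)))) = 1/((-3 + (-77 + 35))/(2*(-77 + 35))) = 1/((1/2)*(-3 - 42)/(-42)) = 1/((1/2)*(-1/42)*(-45)) = 1/(15/28) = 28/15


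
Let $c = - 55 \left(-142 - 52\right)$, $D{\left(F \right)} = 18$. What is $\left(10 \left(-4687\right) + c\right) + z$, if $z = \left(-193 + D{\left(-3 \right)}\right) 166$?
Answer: $-65250$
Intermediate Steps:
$z = -29050$ ($z = \left(-193 + 18\right) 166 = \left(-175\right) 166 = -29050$)
$c = 10670$ ($c = \left(-55\right) \left(-194\right) = 10670$)
$\left(10 \left(-4687\right) + c\right) + z = \left(10 \left(-4687\right) + 10670\right) - 29050 = \left(-46870 + 10670\right) - 29050 = -36200 - 29050 = -65250$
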